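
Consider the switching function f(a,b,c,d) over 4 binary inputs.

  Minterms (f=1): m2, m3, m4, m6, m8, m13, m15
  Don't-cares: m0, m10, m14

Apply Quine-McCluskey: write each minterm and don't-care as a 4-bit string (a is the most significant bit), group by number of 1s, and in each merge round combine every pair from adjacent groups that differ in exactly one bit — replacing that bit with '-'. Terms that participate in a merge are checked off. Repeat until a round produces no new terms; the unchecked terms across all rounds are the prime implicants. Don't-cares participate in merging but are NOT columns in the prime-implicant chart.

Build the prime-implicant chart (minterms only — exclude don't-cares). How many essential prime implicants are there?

Round 0: 0000✓ 0010✓ 0011✓ 0100✓ 0110✓ 1000✓ 1010✓ 1101✓ 1110✓ 1111✓
Round 1: -000✓ -010✓ -110✓ 0-00✓ 0-10✓ 00-0✓ 001- 01-0✓ 1-10✓ 10-0✓ 11-1 111-
Round 2: --10 -0-0 0--0
PIs = {--10, -0-0, 0--0, 001-, 11-1, 111-}
Coverage chart:
  m2: --10,-0-0,0--0,001-
  m3: 001- ←essential
  m4: 0--0 ←essential
  m6: --10,0--0
  m8: -0-0 ←essential
  m13: 11-1 ←essential
  m15: 11-1,111-
Essential: -0-0, 0--0, 001-, 11-1

4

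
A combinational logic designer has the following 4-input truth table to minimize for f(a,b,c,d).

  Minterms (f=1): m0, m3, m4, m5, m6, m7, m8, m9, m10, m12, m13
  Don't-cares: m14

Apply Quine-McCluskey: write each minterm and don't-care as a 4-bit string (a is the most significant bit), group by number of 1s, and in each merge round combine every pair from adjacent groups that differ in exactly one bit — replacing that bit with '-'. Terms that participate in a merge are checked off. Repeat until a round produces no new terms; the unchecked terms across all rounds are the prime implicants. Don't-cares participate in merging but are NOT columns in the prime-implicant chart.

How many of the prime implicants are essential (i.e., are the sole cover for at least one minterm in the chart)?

Round 0: 0000✓ 0011✓ 0100✓ 0101✓ 0110✓ 0111✓ 1000✓ 1001✓ 1010✓ 1100✓ 1101✓ 1110✓
Round 1: -000✓ -100✓ -101✓ -110✓ 0-00✓ 0-11 01-0✓ 01-1✓ 010-✓ 011-✓ 1-00✓ 1-01✓ 1-10✓ 10-0✓ 100-✓ 11-0✓ 110-✓
Round 2: --00 -1-0 -10- 01-- 1--0 1-0-
PIs = {--00, -1-0, -10-, 0-11, 01--, 1--0, 1-0-}
Coverage chart:
  m0: --00 ←essential
  m3: 0-11 ←essential
  m4: --00,-1-0,-10-,01--
  m5: -10-,01--
  m6: -1-0,01--
  m7: 0-11,01--
  m8: --00,1--0,1-0-
  m9: 1-0- ←essential
  m10: 1--0 ←essential
  m12: --00,-1-0,-10-,1--0,1-0-
  m13: -10-,1-0-
Essential: --00, 0-11, 1--0, 1-0-

4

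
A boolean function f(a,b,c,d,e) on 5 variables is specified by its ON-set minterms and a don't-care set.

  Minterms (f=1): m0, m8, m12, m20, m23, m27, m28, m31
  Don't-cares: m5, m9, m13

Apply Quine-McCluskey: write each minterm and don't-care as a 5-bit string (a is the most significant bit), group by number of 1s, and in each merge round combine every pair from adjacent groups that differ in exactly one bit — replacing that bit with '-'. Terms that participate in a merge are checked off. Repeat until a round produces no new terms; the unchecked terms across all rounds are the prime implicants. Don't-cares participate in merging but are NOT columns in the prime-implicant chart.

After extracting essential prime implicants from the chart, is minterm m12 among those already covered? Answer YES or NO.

NO

Round 0: 00000✓ 00101✓ 01000✓ 01001✓ 01100✓ 01101✓ 10100✓ 10111✓ 11011✓ 11100✓ 11111✓
Round 1: -1100 0-000 0-101 01-00✓ 01-01✓ 0100-✓ 0110-✓ 1-100 1-111 11-11
Round 2: 01-0-
PIs = {-1100, 0-000, 0-101, 01-0-, 1-100, 1-111, 11-11}
Coverage chart:
  m0: 0-000 ←essential
  m8: 0-000,01-0-
  m12: -1100,01-0-
  m20: 1-100 ←essential
  m23: 1-111 ←essential
  m27: 11-11 ←essential
  m28: -1100,1-100
  m31: 1-111,11-11
Essential: 0-000, 1-100, 1-111, 11-11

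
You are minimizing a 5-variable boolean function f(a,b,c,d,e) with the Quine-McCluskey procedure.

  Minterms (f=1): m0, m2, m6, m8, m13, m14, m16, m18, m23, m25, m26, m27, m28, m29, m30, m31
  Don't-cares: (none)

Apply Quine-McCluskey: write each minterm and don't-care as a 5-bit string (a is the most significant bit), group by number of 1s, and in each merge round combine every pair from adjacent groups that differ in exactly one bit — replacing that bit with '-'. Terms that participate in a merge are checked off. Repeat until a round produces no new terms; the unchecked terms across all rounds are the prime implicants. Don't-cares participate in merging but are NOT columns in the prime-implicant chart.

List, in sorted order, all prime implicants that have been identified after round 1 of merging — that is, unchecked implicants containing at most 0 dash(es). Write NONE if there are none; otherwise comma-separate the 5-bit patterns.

NONE

[col 0] 00000*, 00010*, 00110*, 01000*, 01101*, 01110*, 10000*, 10010*, 10111*, 11001*, 11010*, 11011*, 11100*, 11101*, 11110*, 11111*
[col 1] -0000*, -0010*, -1101, -1110, 0-000, 0-110, 00-10, 000-0*, 1-010, 1-111, 100-0*, 11-01*, 11-10*, 11-11*, 110-1*, 1101-*, 111-0*, 111-1*, 1110-*, 1111-*
[col 2] -00-0, 11--1, 11-1-, 111--
Prime implicants: -00-0, -1101, -1110, 0-000, 0-110, 00-10, 1-010, 1-111, 11--1, 11-1-, 111--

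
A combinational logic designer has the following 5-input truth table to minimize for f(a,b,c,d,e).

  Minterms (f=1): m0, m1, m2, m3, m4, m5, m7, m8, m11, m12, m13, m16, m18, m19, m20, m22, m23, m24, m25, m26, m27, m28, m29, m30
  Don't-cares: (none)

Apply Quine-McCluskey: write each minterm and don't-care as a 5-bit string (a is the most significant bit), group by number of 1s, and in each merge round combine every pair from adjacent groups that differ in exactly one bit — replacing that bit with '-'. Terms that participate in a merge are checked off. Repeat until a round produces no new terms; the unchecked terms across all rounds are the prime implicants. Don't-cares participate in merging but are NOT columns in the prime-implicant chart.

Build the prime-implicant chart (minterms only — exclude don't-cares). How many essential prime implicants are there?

Round 0: 00000✓ 00001✓ 00010✓ 00011✓ 00100✓ 00101✓ 00111✓ 01000✓ 01011✓ 01100✓ 01101✓ 10000✓ 10010✓ 10011✓ 10100✓ 10110✓ 10111✓ 11000✓ 11001✓ 11010✓ 11011✓ 11100✓ 11101✓ 11110✓
Round 1: -0000✓ -0010✓ -0011✓ -0100✓ -0111✓ -1000✓ -1011✓ -1100✓ -1101✓ 0-000✓ 0-011✓ 0-100✓ 0-101✓ 00-00✓ 00-01✓ 00-11✓ 000-0✓ 000-1✓ 0000-✓ 0001-✓ 001-1✓ 0010-✓ 01-00✓ 0110-✓ 1-000✓ 1-010✓ 1-011✓ 1-100✓ 1-110✓ 10-00✓ 10-10✓ 10-11✓ 100-0✓ 1001-✓ 101-0✓ 1011-✓ 11-00✓ 11-01✓ 11-10✓ 110-0✓ 110-1✓ 1100-✓ 1101-✓ 111-0✓ 1110-✓
Round 2: --000✓ --011 --100✓ -0-00✓ -0-11 -00-0 -001- -1-00✓ -110- 0--00✓ 0-10- 00--1 00-0- 000-- 1--00✓ 1--10✓ 1-0-0✓ 1-01- 1-1-0✓ 10--0✓ 10-1- 11--0✓ 11-0- 110--
Round 3: ---00 1---0
PIs = {---00, --011, -0-11, -00-0, -001-, -110-, 0-10-, 00--1, 00-0-, 000--, 1---0, 1-01-, 10-1-, 11-0-, 110--}
Coverage chart:
  m0: ---00,-00-0,00-0-,000--
  m1: 00--1,00-0-,000--
  m2: -00-0,-001-,000--
  m3: --011,-0-11,-001-,00--1,000--
  m4: ---00,0-10-,00-0-
  m5: 0-10-,00--1,00-0-
  m7: -0-11,00--1
  m8: ---00 ←essential
  m11: --011 ←essential
  m12: ---00,-110-,0-10-
  m13: -110-,0-10-
  m16: ---00,-00-0,1---0
  m18: -00-0,-001-,1---0,1-01-,10-1-
  m19: --011,-0-11,-001-,1-01-,10-1-
  m20: ---00,1---0
  m22: 1---0,10-1-
  m23: -0-11,10-1-
  m24: ---00,1---0,11-0-,110--
  m25: 11-0-,110--
  m26: 1---0,1-01-,110--
  m27: --011,1-01-,110--
  m28: ---00,-110-,1---0,11-0-
  m29: -110-,11-0-
  m30: 1---0 ←essential
Essential: ---00, --011, 1---0

3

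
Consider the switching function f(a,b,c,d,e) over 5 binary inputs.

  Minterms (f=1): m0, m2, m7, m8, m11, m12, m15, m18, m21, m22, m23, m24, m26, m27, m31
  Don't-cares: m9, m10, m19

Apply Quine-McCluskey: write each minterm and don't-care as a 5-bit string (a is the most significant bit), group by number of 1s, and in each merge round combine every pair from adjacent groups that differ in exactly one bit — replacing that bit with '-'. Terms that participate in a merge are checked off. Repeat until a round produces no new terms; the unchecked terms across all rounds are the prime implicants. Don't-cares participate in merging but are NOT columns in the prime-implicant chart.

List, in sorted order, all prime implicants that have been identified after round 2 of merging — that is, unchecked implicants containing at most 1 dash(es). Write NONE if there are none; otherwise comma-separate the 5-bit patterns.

[col 0] 00000*, 00010*, 00111*, 01000*, 01001*, 01010*, 01011*, 01100*, 01111*, 10010*, 10011*, 10101*, 10110*, 10111*, 11000*, 11010*, 11011*, 11111*
[col 1] -0010*, -0111*, -1000*, -1010*, -1011*, -1111*, 0-000*, 0-010*, 0-111*, 000-0*, 01-00, 01-11*, 010-0*, 010-1*, 0100-*, 0101-*, 1-010*, 1-011*, 1-111*, 10-10*, 10-11*, 1001-*, 101-1, 1011-*, 11-11*, 110-0*, 1101-*
[col 2] --010, --111, -1-11, -10-0, -101-, 0-0-0, 010--, 1--11, 1-01-, 10-1-
Prime implicants: --010, --111, -1-11, -10-0, -101-, 0-0-0, 01-00, 010--, 1--11, 1-01-, 10-1-, 101-1

01-00, 101-1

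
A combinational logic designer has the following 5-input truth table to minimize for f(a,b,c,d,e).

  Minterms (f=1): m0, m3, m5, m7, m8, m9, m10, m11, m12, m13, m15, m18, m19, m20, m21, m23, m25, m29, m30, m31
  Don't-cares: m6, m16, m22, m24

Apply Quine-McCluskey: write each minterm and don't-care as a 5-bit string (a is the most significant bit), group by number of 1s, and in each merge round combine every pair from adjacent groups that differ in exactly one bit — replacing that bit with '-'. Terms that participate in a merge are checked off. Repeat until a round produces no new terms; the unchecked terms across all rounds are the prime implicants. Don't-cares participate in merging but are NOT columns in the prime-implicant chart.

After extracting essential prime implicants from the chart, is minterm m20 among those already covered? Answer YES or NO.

Round 0: 00000✓ 00011✓ 00101✓ 00110✓ 00111✓ 01000✓ 01001✓ 01010✓ 01011✓ 01100✓ 01101✓ 01111✓ 10000✓ 10010✓ 10011✓ 10100✓ 10101✓ 10110✓ 10111✓ 11000✓ 11001✓ 11101✓ 11110✓ 11111✓
Round 1: -0000✓ -0011✓ -0101✓ -0110✓ -0111✓ -1000✓ -1001✓ -1101✓ -1111✓ 0-000✓ 0-011✓ 0-101✓ 0-111✓ 00-11✓ 001-1✓ 0011-✓ 01-00✓ 01-01✓ 01-11✓ 010-0✓ 010-1✓ 0100-✓ 0101-✓ 011-1✓ 0110-✓ 1-000✓ 1-101✓ 1-110✓ 1-111✓ 10-00✓ 10-10✓ 10-11✓ 100-0✓ 1001-✓ 101-0✓ 101-1✓ 1010-✓ 1011-✓ 11-01✓ 1100-✓ 111-1✓ 1111-✓
Round 2: --000 --101✓ --111✓ -0-11 -01-1✓ -011- -1-01 -100- -11-1✓ 0--11 0-1-1✓ 01--1 01-0- 010-- 1-1-1✓ 1-11- 10--0 10-1- 101--
Round 3: --1-1
PIs = {--000, --1-1, -0-11, -011-, -1-01, -100-, 0--11, 01--1, 01-0-, 010--, 1-11-, 10--0, 10-1-, 101--}
Coverage chart:
  m0: --000 ←essential
  m3: -0-11,0--11
  m5: --1-1 ←essential
  m7: --1-1,-0-11,-011-,0--11
  m8: --000,-100-,01-0-,010--
  m9: -1-01,-100-,01--1,01-0-,010--
  m10: 010-- ←essential
  m11: 0--11,01--1,010--
  m12: 01-0- ←essential
  m13: --1-1,-1-01,01--1,01-0-
  m15: --1-1,0--11,01--1
  m18: 10--0,10-1-
  m19: -0-11,10-1-
  m20: 10--0,101--
  m21: --1-1,101--
  m23: --1-1,-0-11,-011-,1-11-,10-1-,101--
  m25: -1-01,-100-
  m29: --1-1,-1-01
  m30: 1-11- ←essential
  m31: --1-1,1-11-
Essential: --000, --1-1, 01-0-, 010--, 1-11-

NO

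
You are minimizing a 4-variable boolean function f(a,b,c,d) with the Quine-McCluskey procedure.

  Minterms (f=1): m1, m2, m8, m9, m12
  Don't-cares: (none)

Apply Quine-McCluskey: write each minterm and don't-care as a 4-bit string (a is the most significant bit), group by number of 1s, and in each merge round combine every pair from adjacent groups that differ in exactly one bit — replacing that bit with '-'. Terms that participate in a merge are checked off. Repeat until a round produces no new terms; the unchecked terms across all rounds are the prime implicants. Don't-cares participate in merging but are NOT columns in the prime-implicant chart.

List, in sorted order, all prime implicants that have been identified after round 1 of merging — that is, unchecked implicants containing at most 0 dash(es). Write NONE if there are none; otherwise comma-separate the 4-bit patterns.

0010

size-2^0 implicants → 0001(✓)  0010  1000(✓)  1001(✓)  1100(✓)
size-2^1 implicants → -001  1-00  100-
Unchecked terms (primes): -001, 0010, 1-00, 100-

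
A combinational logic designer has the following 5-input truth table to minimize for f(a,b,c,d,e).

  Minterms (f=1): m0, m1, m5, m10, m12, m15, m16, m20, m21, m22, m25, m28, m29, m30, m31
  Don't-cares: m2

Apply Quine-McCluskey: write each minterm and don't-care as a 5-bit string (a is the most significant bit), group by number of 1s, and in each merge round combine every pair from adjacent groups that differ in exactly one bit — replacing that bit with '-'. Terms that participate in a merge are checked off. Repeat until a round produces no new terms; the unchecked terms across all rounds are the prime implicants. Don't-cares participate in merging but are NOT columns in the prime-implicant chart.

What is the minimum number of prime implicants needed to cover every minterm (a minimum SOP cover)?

size-2^0 implicants → 00000(✓)  00001(✓)  00010(✓)  00101(✓)  01010(✓)  01100(✓)  01111(✓)  10000(✓)  10100(✓)  10101(✓)  10110(✓)  11001(✓)  11100(✓)  11101(✓)  11110(✓)  11111(✓)
size-2^1 implicants → -0000  -0101  -1100  -1111  0-010  00-01  000-0  0000-  1-100(✓)  1-101(✓)  1-110(✓)  10-00  101-0(✓)  1010-(✓)  11-01  111-0(✓)  111-1(✓)  1110-(✓)  1111-(✓)
size-2^2 implicants → 1-1-0  1-10-  111--
Unchecked terms (primes): -0000, -0101, -1100, -1111, 0-010, 00-01, 000-0, 0000-, 1-1-0, 1-10-, 10-00, 11-01, 111--
Minterm coverage:
  m0 ⊆ -0000,000-0,0000-
  m1 ⊆ 00-01,0000-
  m5 ⊆ -0101,00-01
  m10 ⊆ 0-010 [E]
  m12 ⊆ -1100 [E]
  m15 ⊆ -1111 [E]
  m16 ⊆ -0000,10-00
  m20 ⊆ 1-1-0,1-10-,10-00
  m21 ⊆ -0101,1-10-
  m22 ⊆ 1-1-0 [E]
  m25 ⊆ 11-01 [E]
  m28 ⊆ -1100,1-1-0,1-10-,111--
  m29 ⊆ 1-10-,11-01,111--
  m30 ⊆ 1-1-0,111--
  m31 ⊆ -1111,111--
E = {-1100, -1111, 0-010, 1-1-0, 11-01}
Petrick residual → -0000, -0101, 00-01
Cover = b'c'd'e' + b'cd'e + bcd'e' + bcde + a'c'de' + a'b'd'e + ace' + abd'e  |cover|=8

8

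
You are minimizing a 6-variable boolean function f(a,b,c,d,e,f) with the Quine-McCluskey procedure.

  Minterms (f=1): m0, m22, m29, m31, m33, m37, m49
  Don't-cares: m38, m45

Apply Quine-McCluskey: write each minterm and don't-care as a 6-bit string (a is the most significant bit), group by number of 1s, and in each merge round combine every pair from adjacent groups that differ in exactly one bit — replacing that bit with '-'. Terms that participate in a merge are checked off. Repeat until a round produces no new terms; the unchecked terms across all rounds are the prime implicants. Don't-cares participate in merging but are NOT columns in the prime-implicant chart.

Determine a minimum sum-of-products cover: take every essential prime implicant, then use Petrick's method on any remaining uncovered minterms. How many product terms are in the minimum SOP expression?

5

[col 0] 000000, 010110, 011101*, 011111*, 100001*, 100101*, 100110, 101101*, 110001*
[col 1] 0111-1, 1-0001, 10-101, 100-01
Prime implicants: 000000, 010110, 0111-1, 1-0001, 10-101, 100-01, 100110
PI chart (minterm → PIs covering it):
  0 | 000000  (sole → essential)
  22 | 010110  (sole → essential)
  29 | 0111-1  (sole → essential)
  31 | 0111-1  (sole → essential)
  33 | 1-0001,100-01
  37 | 10-101,100-01
  49 | 1-0001  (sole → essential)
Essential prime implicants: 000000, 010110, 0111-1, 1-0001
Petrick residual → 10-101
Minimum SOP uses 5 PIs: a'b'c'd'e'f' + a'bc'def' + a'bcdf + ac'd'e'f + ab'de'f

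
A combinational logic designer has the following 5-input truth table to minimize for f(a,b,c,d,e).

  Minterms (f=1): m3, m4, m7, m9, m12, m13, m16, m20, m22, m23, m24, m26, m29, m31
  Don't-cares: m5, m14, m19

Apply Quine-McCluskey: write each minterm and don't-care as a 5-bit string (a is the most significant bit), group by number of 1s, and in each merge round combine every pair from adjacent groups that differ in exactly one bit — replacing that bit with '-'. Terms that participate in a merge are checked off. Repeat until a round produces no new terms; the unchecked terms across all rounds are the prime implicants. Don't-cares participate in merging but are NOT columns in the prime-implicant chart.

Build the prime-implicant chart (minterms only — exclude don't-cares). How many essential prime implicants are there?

Round 0: 00011✓ 00100✓ 00101✓ 00111✓ 01001✓ 01100✓ 01101✓ 01110✓ 10000✓ 10011✓ 10100✓ 10110✓ 10111✓ 11000✓ 11010✓ 11101✓ 11111✓
Round 1: -0011✓ -0100 -0111✓ -1101 0-100✓ 0-101✓ 00-11✓ 001-1 0010-✓ 01-01 011-0 0110-✓ 1-000 1-111 10-00 10-11✓ 101-0 1011- 110-0 111-1
Round 2: -0-11 0-10-
PIs = {-0-11, -0100, -1101, 0-10-, 001-1, 01-01, 011-0, 1-000, 1-111, 10-00, 101-0, 1011-, 110-0, 111-1}
Coverage chart:
  m3: -0-11 ←essential
  m4: -0100,0-10-
  m7: -0-11,001-1
  m9: 01-01 ←essential
  m12: 0-10-,011-0
  m13: -1101,0-10-,01-01
  m16: 1-000,10-00
  m20: -0100,10-00,101-0
  m22: 101-0,1011-
  m23: -0-11,1-111,1011-
  m24: 1-000,110-0
  m26: 110-0 ←essential
  m29: -1101,111-1
  m31: 1-111,111-1
Essential: -0-11, 01-01, 110-0

3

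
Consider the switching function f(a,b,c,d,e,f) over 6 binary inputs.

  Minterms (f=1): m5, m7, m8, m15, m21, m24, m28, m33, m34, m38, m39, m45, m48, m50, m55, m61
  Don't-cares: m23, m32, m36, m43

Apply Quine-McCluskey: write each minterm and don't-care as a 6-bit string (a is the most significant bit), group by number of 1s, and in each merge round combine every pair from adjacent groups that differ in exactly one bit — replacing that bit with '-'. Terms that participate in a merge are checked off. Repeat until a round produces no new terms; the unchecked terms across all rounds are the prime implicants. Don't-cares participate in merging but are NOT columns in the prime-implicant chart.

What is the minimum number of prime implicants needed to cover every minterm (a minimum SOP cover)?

Round 0: 000101✓ 000111✓ 001000✓ 001111✓ 010101✓ 010111✓ 011000✓ 011100✓ 100000✓ 100001✓ 100010✓ 100100✓ 100110✓ 100111✓ 101011 101101✓ 110000✓ 110010✓ 110111✓ 111101✓
Round 1: -00111✓ -10111✓ 0-0101✓ 0-0111✓ 0-1000 00-111 0001-1✓ 0101-1✓ 011-00 1-0000✓ 1-0010✓ 1-0111✓ 1-1101 100-00✓ 100-10✓ 1000-0✓ 10000- 1001-0✓ 10011- 1100-0✓
Round 2: --0111 0-01-1 1-00-0 100--0
PIs = {--0111, 0-01-1, 0-1000, 00-111, 011-00, 1-00-0, 1-1101, 100--0, 10000-, 10011-, 101011}
Coverage chart:
  m5: 0-01-1 ←essential
  m7: --0111,0-01-1,00-111
  m8: 0-1000 ←essential
  m15: 00-111 ←essential
  m21: 0-01-1 ←essential
  m24: 0-1000,011-00
  m28: 011-00 ←essential
  m33: 10000- ←essential
  m34: 1-00-0,100--0
  m38: 100--0,10011-
  m39: --0111,10011-
  m45: 1-1101 ←essential
  m48: 1-00-0 ←essential
  m50: 1-00-0 ←essential
  m55: --0111 ←essential
  m61: 1-1101 ←essential
Essential: --0111, 0-01-1, 0-1000, 00-111, 011-00, 1-00-0, 1-1101, 10000-
Petrick residual → 100--0
Min cover (9 terms): c'def + a'c'df + a'cd'e'f' + a'b'def + a'bce'f' + ac'd'f' + acde'f + ab'c'f' + ab'c'd'e'

9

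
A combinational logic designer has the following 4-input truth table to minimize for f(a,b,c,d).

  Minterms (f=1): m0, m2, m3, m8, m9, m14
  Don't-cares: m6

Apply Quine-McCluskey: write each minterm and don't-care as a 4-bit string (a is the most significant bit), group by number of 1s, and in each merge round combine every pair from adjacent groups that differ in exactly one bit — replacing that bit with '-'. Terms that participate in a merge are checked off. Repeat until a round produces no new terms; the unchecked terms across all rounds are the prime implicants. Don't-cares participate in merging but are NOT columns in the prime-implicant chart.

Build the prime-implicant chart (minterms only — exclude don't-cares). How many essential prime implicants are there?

3

[col 0] 0000*, 0010*, 0011*, 0110*, 1000*, 1001*, 1110*
[col 1] -000, -110, 0-10, 00-0, 001-, 100-
Prime implicants: -000, -110, 0-10, 00-0, 001-, 100-
PI chart (minterm → PIs covering it):
  0 | -000,00-0
  2 | 0-10,00-0,001-
  3 | 001-  (sole → essential)
  8 | -000,100-
  9 | 100-  (sole → essential)
  14 | -110  (sole → essential)
Essential prime implicants: -110, 001-, 100-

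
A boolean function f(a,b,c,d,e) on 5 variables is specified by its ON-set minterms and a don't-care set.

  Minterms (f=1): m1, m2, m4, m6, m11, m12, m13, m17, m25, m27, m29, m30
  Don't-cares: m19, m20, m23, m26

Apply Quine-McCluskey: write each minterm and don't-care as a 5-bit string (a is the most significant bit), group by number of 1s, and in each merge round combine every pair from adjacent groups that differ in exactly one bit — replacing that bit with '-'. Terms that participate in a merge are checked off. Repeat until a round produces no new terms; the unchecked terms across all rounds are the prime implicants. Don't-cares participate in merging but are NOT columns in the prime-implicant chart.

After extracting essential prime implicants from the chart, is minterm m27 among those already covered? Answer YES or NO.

YES

Round 0: 00001✓ 00010✓ 00100✓ 00110✓ 01011✓ 01100✓ 01101✓ 10001✓ 10011✓ 10100✓ 10111✓ 11001✓ 11010✓ 11011✓ 11101✓ 11110✓
Round 1: -0001 -0100 -1011 -1101 0-100 00-10 001-0 0110- 1-001✓ 1-011✓ 10-11 100-1✓ 11-01 11-10 110-1✓ 1101-
Round 2: 1-0-1
PIs = {-0001, -0100, -1011, -1101, 0-100, 00-10, 001-0, 0110-, 1-0-1, 10-11, 11-01, 11-10, 1101-}
Coverage chart:
  m1: -0001 ←essential
  m2: 00-10 ←essential
  m4: -0100,0-100,001-0
  m6: 00-10,001-0
  m11: -1011 ←essential
  m12: 0-100,0110-
  m13: -1101,0110-
  m17: -0001,1-0-1
  m25: 1-0-1,11-01
  m27: -1011,1-0-1,1101-
  m29: -1101,11-01
  m30: 11-10 ←essential
Essential: -0001, -1011, 00-10, 11-10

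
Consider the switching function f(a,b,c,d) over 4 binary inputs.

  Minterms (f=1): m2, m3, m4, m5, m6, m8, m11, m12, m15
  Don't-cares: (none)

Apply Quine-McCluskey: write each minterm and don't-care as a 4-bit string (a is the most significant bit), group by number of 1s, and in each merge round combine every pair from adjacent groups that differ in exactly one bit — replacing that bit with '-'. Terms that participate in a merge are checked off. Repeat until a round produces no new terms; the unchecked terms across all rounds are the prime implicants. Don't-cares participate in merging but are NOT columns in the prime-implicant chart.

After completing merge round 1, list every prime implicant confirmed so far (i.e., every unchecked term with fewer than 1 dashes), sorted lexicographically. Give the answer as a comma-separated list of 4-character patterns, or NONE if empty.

[col 0] 0010*, 0011*, 0100*, 0101*, 0110*, 1000*, 1011*, 1100*, 1111*
[col 1] -011, -100, 0-10, 001-, 01-0, 010-, 1-00, 1-11
Prime implicants: -011, -100, 0-10, 001-, 01-0, 010-, 1-00, 1-11

NONE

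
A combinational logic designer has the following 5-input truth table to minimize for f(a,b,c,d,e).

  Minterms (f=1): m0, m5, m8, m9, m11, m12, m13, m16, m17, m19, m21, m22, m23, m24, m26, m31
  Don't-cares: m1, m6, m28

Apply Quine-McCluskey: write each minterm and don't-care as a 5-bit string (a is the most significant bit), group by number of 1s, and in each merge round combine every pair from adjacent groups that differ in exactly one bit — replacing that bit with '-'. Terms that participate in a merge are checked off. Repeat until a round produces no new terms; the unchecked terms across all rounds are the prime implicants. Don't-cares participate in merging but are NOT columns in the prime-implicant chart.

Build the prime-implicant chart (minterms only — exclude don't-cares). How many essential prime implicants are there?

size-2^0 implicants → 00000(✓)  00001(✓)  00101(✓)  00110(✓)  01000(✓)  01001(✓)  01011(✓)  01100(✓)  01101(✓)  10000(✓)  10001(✓)  10011(✓)  10101(✓)  10110(✓)  10111(✓)  11000(✓)  11010(✓)  11100(✓)  11111(✓)
size-2^1 implicants → -0000(✓)  -0001(✓)  -0101(✓)  -0110  -1000(✓)  -1100(✓)  0-000(✓)  0-001(✓)  0-101(✓)  00-01(✓)  0000-(✓)  01-00(✓)  01-01(✓)  010-1  0100-(✓)  0110-(✓)  1-000(✓)  1-111  10-01(✓)  10-11(✓)  100-1(✓)  1000-(✓)  101-1(✓)  1011-  11-00(✓)  110-0
size-2^2 implicants → --000  -0-01  -000-  -1-00  0--01  0-00-  01-0-  10--1
Unchecked terms (primes): --000, -0-01, -000-, -0110, -1-00, 0--01, 0-00-, 01-0-, 010-1, 1-111, 10--1, 1011-, 110-0
Minterm coverage:
  m0 ⊆ --000,-000-,0-00-
  m5 ⊆ -0-01,0--01
  m8 ⊆ --000,-1-00,0-00-,01-0-
  m9 ⊆ 0--01,0-00-,01-0-,010-1
  m11 ⊆ 010-1 [E]
  m12 ⊆ -1-00,01-0-
  m13 ⊆ 0--01,01-0-
  m16 ⊆ --000,-000-
  m17 ⊆ -0-01,-000-,10--1
  m19 ⊆ 10--1 [E]
  m21 ⊆ -0-01,10--1
  m22 ⊆ -0110,1011-
  m23 ⊆ 1-111,10--1,1011-
  m24 ⊆ --000,-1-00,110-0
  m26 ⊆ 110-0 [E]
  m31 ⊆ 1-111 [E]
E = {010-1, 1-111, 10--1, 110-0}

4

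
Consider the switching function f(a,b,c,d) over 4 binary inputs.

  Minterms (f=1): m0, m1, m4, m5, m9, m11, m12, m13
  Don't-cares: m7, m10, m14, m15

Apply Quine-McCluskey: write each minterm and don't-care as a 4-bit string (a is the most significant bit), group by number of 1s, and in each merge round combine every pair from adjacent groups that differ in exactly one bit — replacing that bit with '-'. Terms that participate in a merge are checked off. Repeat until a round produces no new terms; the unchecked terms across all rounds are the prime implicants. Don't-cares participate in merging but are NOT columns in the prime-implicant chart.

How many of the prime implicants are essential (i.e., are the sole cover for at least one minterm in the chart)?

[col 0] 0000*, 0001*, 0100*, 0101*, 0111*, 1001*, 1010*, 1011*, 1100*, 1101*, 1110*, 1111*
[col 1] -001*, -100*, -101*, -111*, 0-00*, 0-01*, 000-*, 01-1*, 010-*, 1-01*, 1-10*, 1-11*, 10-1*, 101-*, 11-0*, 11-1*, 110-*, 111-*
[col 2] --01, -1-1, -10-, 0-0-, 1--1, 1-1-, 11--
Prime implicants: --01, -1-1, -10-, 0-0-, 1--1, 1-1-, 11--
PI chart (minterm → PIs covering it):
  0 | 0-0-  (sole → essential)
  1 | --01,0-0-
  4 | -10-,0-0-
  5 | --01,-1-1,-10-,0-0-
  9 | --01,1--1
  11 | 1--1,1-1-
  12 | -10-,11--
  13 | --01,-1-1,-10-,1--1,11--
Essential prime implicants: 0-0-

1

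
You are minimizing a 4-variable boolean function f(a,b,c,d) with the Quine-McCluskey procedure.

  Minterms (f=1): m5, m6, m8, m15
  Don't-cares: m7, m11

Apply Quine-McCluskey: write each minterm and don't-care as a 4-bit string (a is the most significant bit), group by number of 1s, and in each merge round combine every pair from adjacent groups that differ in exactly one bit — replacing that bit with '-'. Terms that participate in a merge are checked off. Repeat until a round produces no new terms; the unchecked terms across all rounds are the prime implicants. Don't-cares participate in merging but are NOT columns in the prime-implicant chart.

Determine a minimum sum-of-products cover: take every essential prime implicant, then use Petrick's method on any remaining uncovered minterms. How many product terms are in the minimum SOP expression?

Round 0: 0101✓ 0110✓ 0111✓ 1000 1011✓ 1111✓
Round 1: -111 01-1 011- 1-11
PIs = {-111, 01-1, 011-, 1-11, 1000}
Coverage chart:
  m5: 01-1 ←essential
  m6: 011- ←essential
  m8: 1000 ←essential
  m15: -111,1-11
Essential: 01-1, 011-, 1000
Petrick residual → -111
Min cover (4 terms): bcd + a'bd + a'bc + ab'c'd'

4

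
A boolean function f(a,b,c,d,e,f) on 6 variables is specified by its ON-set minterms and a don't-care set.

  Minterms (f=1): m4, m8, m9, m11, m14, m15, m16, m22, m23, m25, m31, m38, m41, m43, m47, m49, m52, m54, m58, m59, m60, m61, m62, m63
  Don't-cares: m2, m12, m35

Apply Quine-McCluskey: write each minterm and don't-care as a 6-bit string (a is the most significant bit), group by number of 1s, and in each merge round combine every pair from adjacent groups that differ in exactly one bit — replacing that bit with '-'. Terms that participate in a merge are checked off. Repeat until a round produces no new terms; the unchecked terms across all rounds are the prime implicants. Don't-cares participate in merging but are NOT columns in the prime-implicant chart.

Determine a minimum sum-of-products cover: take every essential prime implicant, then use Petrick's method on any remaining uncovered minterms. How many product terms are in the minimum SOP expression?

[col 0] 000010, 000100*, 001000*, 001001*, 001011*, 001100*, 001110*, 001111*, 010000, 010110*, 010111*, 011001*, 011111*, 100011*, 100110*, 101001*, 101011*, 101111*, 110001, 110100*, 110110*, 111010*, 111011*, 111100*, 111101*, 111110*, 111111*
[col 1] -01001*, -01011*, -01111*, -10110, -11111*, 0-1001, 0-1111*, 00-100, 001-00, 001-11*, 0010-1*, 00100-, 0011-0, 00111-, 01-111, 01011-, 1-0110, 1-1011*, 1-1111*, 10-011, 101-11*, 1010-1*, 11-100*, 11-110*, 1101-0*, 111-10*, 111-11*, 11101-*, 1111-0*, 1111-1*, 11110-*, 11111-*
[col 2] --1111, -01-11, -010-1, 1-1-11, 11-1-0, 111-1-, 1111--
Prime implicants: --1111, -01-11, -010-1, -10110, 0-1001, 00-100, 000010, 001-00, 00100-, 0011-0, 00111-, 01-111, 010000, 01011-, 1-0110, 1-1-11, 10-011, 11-1-0, 110001, 111-1-, 1111--
PI chart (minterm → PIs covering it):
  4 | 00-100  (sole → essential)
  8 | 001-00,00100-
  9 | -010-1,0-1001,00100-
  11 | -01-11,-010-1
  14 | 0011-0,00111-
  15 | --1111,-01-11,00111-
  16 | 010000  (sole → essential)
  22 | -10110,01011-
  23 | 01-111,01011-
  25 | 0-1001  (sole → essential)
  31 | --1111,01-111
  38 | 1-0110  (sole → essential)
  41 | -010-1  (sole → essential)
  43 | -01-11,-010-1,1-1-11,10-011
  47 | --1111,-01-11,1-1-11
  49 | 110001  (sole → essential)
  52 | 11-1-0  (sole → essential)
  54 | -10110,1-0110,11-1-0
  58 | 111-1-  (sole → essential)
  59 | 1-1-11,111-1-
  60 | 11-1-0,1111--
  61 | 1111--  (sole → essential)
  62 | 11-1-0,111-1-,1111--
  63 | --1111,1-1-11,111-1-,1111--
Essential prime implicants: -010-1, 0-1001, 00-100, 010000, 1-0110, 11-1-0, 110001, 111-1-, 1111--
Petrick residual → --1111, 001-00, 0011-0, 01011-
Minimum SOP uses 13 PIs: cdef + b'cd'f + a'cd'e'f + a'b'de'f' + a'b'ce'f' + a'b'cdf' + a'bc'd'e'f' + a'bc'de + ac'def' + abdf' + abc'd'e'f + abce + abcd

13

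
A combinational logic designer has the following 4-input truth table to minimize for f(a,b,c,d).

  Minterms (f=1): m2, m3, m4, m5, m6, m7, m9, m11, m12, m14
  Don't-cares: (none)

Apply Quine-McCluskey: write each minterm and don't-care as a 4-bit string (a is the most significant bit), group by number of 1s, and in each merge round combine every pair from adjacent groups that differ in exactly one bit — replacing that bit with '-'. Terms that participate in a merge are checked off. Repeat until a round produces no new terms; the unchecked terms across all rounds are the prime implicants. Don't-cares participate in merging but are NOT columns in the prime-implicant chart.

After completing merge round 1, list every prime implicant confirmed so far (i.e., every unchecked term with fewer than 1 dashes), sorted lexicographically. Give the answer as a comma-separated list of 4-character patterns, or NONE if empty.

NONE

size-2^0 implicants → 0010(✓)  0011(✓)  0100(✓)  0101(✓)  0110(✓)  0111(✓)  1001(✓)  1011(✓)  1100(✓)  1110(✓)
size-2^1 implicants → -011  -100(✓)  -110(✓)  0-10(✓)  0-11(✓)  001-(✓)  01-0(✓)  01-1(✓)  010-(✓)  011-(✓)  10-1  11-0(✓)
size-2^2 implicants → -1-0  0-1-  01--
Unchecked terms (primes): -011, -1-0, 0-1-, 01--, 10-1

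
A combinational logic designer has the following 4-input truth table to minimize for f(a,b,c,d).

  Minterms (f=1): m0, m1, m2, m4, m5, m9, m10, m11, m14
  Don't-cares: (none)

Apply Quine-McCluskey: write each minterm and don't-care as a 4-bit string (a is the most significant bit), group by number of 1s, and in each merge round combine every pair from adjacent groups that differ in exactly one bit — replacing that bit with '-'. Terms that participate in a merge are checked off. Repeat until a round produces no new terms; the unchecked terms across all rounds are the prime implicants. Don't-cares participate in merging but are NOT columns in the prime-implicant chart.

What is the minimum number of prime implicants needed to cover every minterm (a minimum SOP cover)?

4

[col 0] 0000*, 0001*, 0010*, 0100*, 0101*, 1001*, 1010*, 1011*, 1110*
[col 1] -001, -010, 0-00*, 0-01*, 00-0, 000-*, 010-*, 1-10, 10-1, 101-
[col 2] 0-0-
Prime implicants: -001, -010, 0-0-, 00-0, 1-10, 10-1, 101-
PI chart (minterm → PIs covering it):
  0 | 0-0-,00-0
  1 | -001,0-0-
  2 | -010,00-0
  4 | 0-0-  (sole → essential)
  5 | 0-0-  (sole → essential)
  9 | -001,10-1
  10 | -010,1-10,101-
  11 | 10-1,101-
  14 | 1-10  (sole → essential)
Essential prime implicants: 0-0-, 1-10
Petrick residual → -010, 10-1
Minimum SOP uses 4 PIs: b'cd' + a'c' + acd' + ab'd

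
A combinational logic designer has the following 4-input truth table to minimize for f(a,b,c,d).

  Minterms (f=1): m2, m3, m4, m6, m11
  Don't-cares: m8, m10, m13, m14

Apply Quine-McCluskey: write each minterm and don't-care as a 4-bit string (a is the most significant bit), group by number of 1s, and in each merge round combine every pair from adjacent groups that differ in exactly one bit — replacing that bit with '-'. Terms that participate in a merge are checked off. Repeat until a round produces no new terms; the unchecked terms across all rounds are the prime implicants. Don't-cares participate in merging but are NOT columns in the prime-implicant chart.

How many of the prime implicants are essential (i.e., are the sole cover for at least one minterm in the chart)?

[col 0] 0010*, 0011*, 0100*, 0110*, 1000*, 1010*, 1011*, 1101, 1110*
[col 1] -010*, -011*, -110*, 0-10*, 001-*, 01-0, 1-10*, 10-0, 101-*
[col 2] --10, -01-
Prime implicants: --10, -01-, 01-0, 10-0, 1101
PI chart (minterm → PIs covering it):
  2 | --10,-01-
  3 | -01-  (sole → essential)
  4 | 01-0  (sole → essential)
  6 | --10,01-0
  11 | -01-  (sole → essential)
Essential prime implicants: -01-, 01-0

2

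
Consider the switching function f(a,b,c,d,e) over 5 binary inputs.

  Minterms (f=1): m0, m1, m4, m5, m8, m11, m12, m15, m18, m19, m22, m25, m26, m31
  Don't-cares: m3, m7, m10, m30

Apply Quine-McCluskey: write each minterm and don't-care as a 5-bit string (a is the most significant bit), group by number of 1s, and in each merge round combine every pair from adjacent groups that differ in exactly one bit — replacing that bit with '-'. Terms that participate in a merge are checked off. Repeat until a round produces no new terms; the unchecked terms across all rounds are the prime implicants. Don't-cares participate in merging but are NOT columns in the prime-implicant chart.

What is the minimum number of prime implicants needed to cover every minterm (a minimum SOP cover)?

[col 0] 00000*, 00001*, 00011*, 00100*, 00101*, 00111*, 01000*, 01010*, 01011*, 01100*, 01111*, 10010*, 10011*, 10110*, 11001, 11010*, 11110*, 11111*
[col 1] -0011, -1010, -1111, 0-000*, 0-011*, 0-100*, 0-111*, 00-00*, 00-01*, 00-11*, 000-1*, 0000-*, 001-1*, 0010-*, 01-00*, 01-11*, 010-0, 0101-, 1-010*, 1-110*, 10-10*, 1001-, 11-10*, 1111-
[col 2] 0--00, 0--11, 00--1, 00-0-, 1--10
Prime implicants: -0011, -1010, -1111, 0--00, 0--11, 00--1, 00-0-, 010-0, 0101-, 1--10, 1001-, 11001, 1111-
PI chart (minterm → PIs covering it):
  0 | 0--00,00-0-
  1 | 00--1,00-0-
  4 | 0--00,00-0-
  5 | 00--1,00-0-
  8 | 0--00,010-0
  11 | 0--11,0101-
  12 | 0--00  (sole → essential)
  15 | -1111,0--11
  18 | 1--10,1001-
  19 | -0011,1001-
  22 | 1--10  (sole → essential)
  25 | 11001  (sole → essential)
  26 | -1010,1--10
  31 | -1111,1111-
Essential prime implicants: 0--00, 1--10, 11001
Petrick residual → -0011, -1111, 0--11, 00--1
Minimum SOP uses 7 PIs: b'c'de + bcde + a'd'e' + a'de + a'b'e + ade' + abc'd'e

7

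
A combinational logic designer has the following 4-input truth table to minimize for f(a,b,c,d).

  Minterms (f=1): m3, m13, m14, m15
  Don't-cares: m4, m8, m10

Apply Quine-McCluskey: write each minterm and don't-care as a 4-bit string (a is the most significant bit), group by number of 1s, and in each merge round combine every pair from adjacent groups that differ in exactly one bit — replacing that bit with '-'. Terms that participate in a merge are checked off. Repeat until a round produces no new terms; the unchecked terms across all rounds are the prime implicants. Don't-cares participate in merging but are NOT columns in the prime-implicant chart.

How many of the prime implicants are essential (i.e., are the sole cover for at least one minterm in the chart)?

[col 0] 0011, 0100, 1000*, 1010*, 1101*, 1110*, 1111*
[col 1] 1-10, 10-0, 11-1, 111-
Prime implicants: 0011, 0100, 1-10, 10-0, 11-1, 111-
PI chart (minterm → PIs covering it):
  3 | 0011  (sole → essential)
  13 | 11-1  (sole → essential)
  14 | 1-10,111-
  15 | 11-1,111-
Essential prime implicants: 0011, 11-1

2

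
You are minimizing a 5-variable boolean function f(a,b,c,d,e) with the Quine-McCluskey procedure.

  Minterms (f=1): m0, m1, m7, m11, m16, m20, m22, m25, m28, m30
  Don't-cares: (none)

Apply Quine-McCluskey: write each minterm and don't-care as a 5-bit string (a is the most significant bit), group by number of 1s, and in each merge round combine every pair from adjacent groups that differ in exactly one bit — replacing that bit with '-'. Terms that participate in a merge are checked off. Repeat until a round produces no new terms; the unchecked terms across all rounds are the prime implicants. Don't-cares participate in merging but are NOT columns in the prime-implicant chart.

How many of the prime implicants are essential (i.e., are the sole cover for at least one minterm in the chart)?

5

Round 0: 00000✓ 00001✓ 00111 01011 10000✓ 10100✓ 10110✓ 11001 11100✓ 11110✓
Round 1: -0000 0000- 1-100✓ 1-110✓ 10-00 101-0✓ 111-0✓
Round 2: 1-1-0
PIs = {-0000, 0000-, 00111, 01011, 1-1-0, 10-00, 11001}
Coverage chart:
  m0: -0000,0000-
  m1: 0000- ←essential
  m7: 00111 ←essential
  m11: 01011 ←essential
  m16: -0000,10-00
  m20: 1-1-0,10-00
  m22: 1-1-0 ←essential
  m25: 11001 ←essential
  m28: 1-1-0 ←essential
  m30: 1-1-0 ←essential
Essential: 0000-, 00111, 01011, 1-1-0, 11001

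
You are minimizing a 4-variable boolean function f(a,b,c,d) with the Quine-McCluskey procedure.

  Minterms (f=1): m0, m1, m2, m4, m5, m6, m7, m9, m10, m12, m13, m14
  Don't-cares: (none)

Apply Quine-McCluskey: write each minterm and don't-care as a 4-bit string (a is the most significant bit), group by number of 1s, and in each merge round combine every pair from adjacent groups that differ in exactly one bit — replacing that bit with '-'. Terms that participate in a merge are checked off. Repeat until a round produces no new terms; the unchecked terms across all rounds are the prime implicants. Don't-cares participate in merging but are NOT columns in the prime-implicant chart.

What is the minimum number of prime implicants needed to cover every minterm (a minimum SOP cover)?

size-2^0 implicants → 0000(✓)  0001(✓)  0010(✓)  0100(✓)  0101(✓)  0110(✓)  0111(✓)  1001(✓)  1010(✓)  1100(✓)  1101(✓)  1110(✓)
size-2^1 implicants → -001(✓)  -010(✓)  -100(✓)  -101(✓)  -110(✓)  0-00(✓)  0-01(✓)  0-10(✓)  00-0(✓)  000-(✓)  01-0(✓)  01-1(✓)  010-(✓)  011-(✓)  1-01(✓)  1-10(✓)  11-0(✓)  110-(✓)
size-2^2 implicants → --01  --10  -1-0  -10-  0--0  0-0-  01--
Unchecked terms (primes): --01, --10, -1-0, -10-, 0--0, 0-0-, 01--
Minterm coverage:
  m0 ⊆ 0--0,0-0-
  m1 ⊆ --01,0-0-
  m2 ⊆ --10,0--0
  m4 ⊆ -1-0,-10-,0--0,0-0-,01--
  m5 ⊆ --01,-10-,0-0-,01--
  m6 ⊆ --10,-1-0,0--0,01--
  m7 ⊆ 01-- [E]
  m9 ⊆ --01 [E]
  m10 ⊆ --10 [E]
  m12 ⊆ -1-0,-10-
  m13 ⊆ --01,-10-
  m14 ⊆ --10,-1-0
E = {--01, --10, 01--}
Petrick residual → -1-0, 0--0
Cover = c'd + cd' + bd' + a'd' + a'b  |cover|=5

5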